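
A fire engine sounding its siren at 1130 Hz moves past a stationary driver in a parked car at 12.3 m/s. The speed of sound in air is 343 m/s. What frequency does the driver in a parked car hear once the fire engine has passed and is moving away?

Receding: f₂ = f · v/(v + v_s) = 1130 × 343/355.3 ≈ 1091 Hz.

1091 Hz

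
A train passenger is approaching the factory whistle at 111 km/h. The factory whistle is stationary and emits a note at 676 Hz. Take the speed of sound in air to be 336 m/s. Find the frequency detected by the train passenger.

738 Hz

111 km/h = 30.83 m/s.
Only the observer moves, toward the source, so f' = f · (v + v_o)/v.
f' = 676 × (336 + 30.83)/336 = 676 × 366.83/336 ≈ 738 Hz.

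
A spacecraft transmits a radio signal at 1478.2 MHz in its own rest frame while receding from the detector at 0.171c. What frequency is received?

1243.7 MHz

Relativistic Doppler for frequency: f' = f₀ · √((1 − β)/(1 + β)).
f' = 1478.2 × √(0.8290/1.1710) = 1478.2 × 0.84139 ≈ 1243.7 MHz.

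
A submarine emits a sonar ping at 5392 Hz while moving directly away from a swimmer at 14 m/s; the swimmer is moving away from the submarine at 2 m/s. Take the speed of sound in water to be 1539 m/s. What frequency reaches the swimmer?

Both move, so f' = f · (v − v_o)/(v + v_s).
f' = 5392 × (1539 − 2)/(1539 + 14) = 5392 × 1537/1553 ≈ 5336 Hz.

5336 Hz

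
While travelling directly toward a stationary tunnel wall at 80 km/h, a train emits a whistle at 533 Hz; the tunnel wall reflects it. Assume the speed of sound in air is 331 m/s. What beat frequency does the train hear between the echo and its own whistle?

80 km/h = 22.22 m/s.
The tunnel wall receives the sound from a moving source: f₁ = f₀ · v/(v − v_e) = 533 × 331/308.78 ≈ 571.4 Hz.
On the return leg the train is a moving observer: f₂ = f₁ · (v + v_e)/v = 571.4 × 353.22/331 ≈ 609.7 Hz.
Beat against the emitted tone: |f₂ − f₀| = 2v_e·f₀/(v − v_e) = 2 × 22.22 × 533/308.78 ≈ 77 Hz.

77 Hz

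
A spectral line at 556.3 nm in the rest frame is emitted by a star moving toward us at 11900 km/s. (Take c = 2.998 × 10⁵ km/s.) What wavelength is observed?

β = v/c = 11900/299800 = 0.0397.
Relativistic Doppler for wavelength: λ' = λ₀ · √((1 − β)/(1 + β)).
λ' = 556.3 × √(0.9603/1.0397) = 556.3 × 0.96106 ≈ 534.6 nm.

534.6 nm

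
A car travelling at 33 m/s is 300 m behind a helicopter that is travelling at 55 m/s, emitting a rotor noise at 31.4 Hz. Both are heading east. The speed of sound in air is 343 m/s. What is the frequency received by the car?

29.7 Hz

The car is behind, so the helicopter is moving away from it while the car is moving toward the helicopter.
With source receding and observer approaching, f' = f · (v + v_o)/(v + v_s).
f' = 31.4 × (343 + 33)/(343 + 55) = 31.4 × 376/398 ≈ 29.7 Hz.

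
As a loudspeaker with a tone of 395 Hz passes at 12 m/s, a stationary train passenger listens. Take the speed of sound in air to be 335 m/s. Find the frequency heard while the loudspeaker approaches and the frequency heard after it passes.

Approaching: f₁ = f · v/(v − v_s) = 395 × 335/323 ≈ 410 Hz.
Receding: f₂ = f · v/(v + v_s) = 395 × 335/347 ≈ 381 Hz.

410 Hz approaching; 381 Hz receding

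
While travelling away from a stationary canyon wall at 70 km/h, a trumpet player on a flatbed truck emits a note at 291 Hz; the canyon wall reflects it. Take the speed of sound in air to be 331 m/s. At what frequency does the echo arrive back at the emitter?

259 Hz

70 km/h = 19.44 m/s.
The canyon wall receives the sound from a moving source: f₁ = f₀ · v/(v + v_e) = 291 × 331/350.44 ≈ 275 Hz.
On the return leg the trumpet player on a flatbed truck is a moving observer: f₂ = f₁ · (v − v_e)/v = 275 × 311.56/331 ≈ 259 Hz.
Equivalently f₂ = f₀ · (v − v_e)/(v + v_e).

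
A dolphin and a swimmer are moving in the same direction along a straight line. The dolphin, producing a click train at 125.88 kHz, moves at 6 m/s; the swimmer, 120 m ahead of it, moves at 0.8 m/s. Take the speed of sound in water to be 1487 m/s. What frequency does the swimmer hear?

126.3 kHz

The swimmer is ahead, so the dolphin is moving toward it while the swimmer is moving away from the dolphin.
General Doppler shift: f' = f · (v − v_o)/(v − v_s).
f' = 125.88 × (1487 − 0.8)/(1487 − 6) = 125.88 × 1486.2/1481 ≈ 126.3 kHz.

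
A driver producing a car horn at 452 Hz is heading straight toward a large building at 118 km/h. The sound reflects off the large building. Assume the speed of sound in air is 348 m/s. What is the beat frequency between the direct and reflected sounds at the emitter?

118 km/h = 32.78 m/s.
The large building receives the sound from a moving source: f₁ = f₀ · v/(v − v_e) = 452 × 348/315.22 ≈ 499.0 Hz.
On the return leg the driver is a moving observer: f₂ = f₁ · (v + v_e)/v = 499.0 × 380.78/348 ≈ 546.0 Hz.
Beat against the emitted tone: |f₂ − f₀| = 2v_e·f₀/(v − v_e) = 2 × 32.78 × 452/315.22 ≈ 94 Hz.

94 Hz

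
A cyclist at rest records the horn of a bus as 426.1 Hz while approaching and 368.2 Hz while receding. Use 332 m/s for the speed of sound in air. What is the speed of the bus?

f₁/f₂ = (v + v_s)/(v − v_s), so v_s = v · (f₁ − f₂)/(f₁ + f₂).
v_s = 332 × (426.1 − 368.2)/(426.1 + 368.2) = 332 × 57.9/794.3 ≈ 24.2 m/s.

24.2 m/s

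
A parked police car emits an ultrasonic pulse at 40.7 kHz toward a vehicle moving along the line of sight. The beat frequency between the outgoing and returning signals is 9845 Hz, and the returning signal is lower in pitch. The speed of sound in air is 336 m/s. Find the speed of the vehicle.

46 m/s

Double Doppler shift off a moving reflector: f₂ = f₀ · (v + u)/(v − u) (u > 0 toward emitter).
Returning signal is lower, so f₂ = f₀ − Δf = 40700 − 9845 = 30855 Hz.
Rearranging, u = v · (f₂ − f₀)/(f₂ + f₀) = 336 × -9845/71555 ≈ -46 m/s.
So the vehicle is moving at 46 m/s away from the emitter.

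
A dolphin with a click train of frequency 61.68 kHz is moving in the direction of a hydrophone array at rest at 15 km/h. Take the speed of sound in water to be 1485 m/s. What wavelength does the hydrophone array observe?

2.4 cm

15 km/h = 4.167 m/s.
Moving source, stationary observer: f' = f · v/(v − v_s) since the source is approaching.
f' = 61.68 × 1485/(1485 − 4.167) ≈ 61.9 kHz.
λ' = v/f' = 1485/61853.6 ≈ 2.4 cm.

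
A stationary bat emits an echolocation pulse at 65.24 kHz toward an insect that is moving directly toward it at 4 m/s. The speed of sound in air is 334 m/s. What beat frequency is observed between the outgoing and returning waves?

1582 Hz

At the insect (a moving observer), f₁ = f₀ · (v + u)/v = 65.24 × 338/334 ≈ 66.021 kHz.
The reflection then acts as a moving source: f₂ = f₁ · v/(v − u) ≈ 66.822 kHz.
Beat frequency (with f₀ = 65240 Hz): |f₂ − f₀| = 2u·f₀/(v − u) = 2 × 4 × 65240/330 ≈ 1582 Hz.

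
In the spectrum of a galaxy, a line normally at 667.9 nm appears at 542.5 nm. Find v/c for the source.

0.205c

λ'/λ₀ = 0.8122 < 1 (blueshift), so the source is approaching.
λ'/λ₀ = √((1 − β)/(1 + β)) for an approaching source ⇒ β = (1 − r²)/(1 + r²) with r = λ'/λ₀.
β = (1 − 0.6597)/(1 + 0.6597) ≈ 0.205.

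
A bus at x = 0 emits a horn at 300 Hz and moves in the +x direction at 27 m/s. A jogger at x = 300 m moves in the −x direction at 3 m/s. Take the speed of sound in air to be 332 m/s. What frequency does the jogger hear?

330 Hz

The observer lies on the +x side, so the source is heading toward the observer and the observer is heading toward the source.
Both move, so f' = f · (v + v_o)/(v − v_s).
f' = 300 × (332 + 3)/(332 − 27) = 300 × 335/305 ≈ 330 Hz.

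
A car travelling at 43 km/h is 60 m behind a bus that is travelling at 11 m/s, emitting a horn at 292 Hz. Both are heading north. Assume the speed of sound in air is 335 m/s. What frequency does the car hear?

293 Hz

43 km/h = 11.94 m/s.
The car is behind, so the bus is moving away from it while the car is moving toward the bus.
Both move, so f' = f · (v + v_o)/(v + v_s).
f' = 292 × (335 + 11.94)/(335 + 11) = 292 × 346.94/346 ≈ 293 Hz.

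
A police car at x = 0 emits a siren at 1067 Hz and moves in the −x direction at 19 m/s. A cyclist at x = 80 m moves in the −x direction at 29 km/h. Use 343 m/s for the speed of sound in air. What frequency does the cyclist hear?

29 km/h = 8.056 m/s.
The observer lies on the +x side, so the source is heading away from the observer and the observer is heading toward the source.
Both move, so f' = f · (v + v_o)/(v + v_s).
f' = 1067 × (343 + 8.056)/(343 + 19) = 1067 × 351.06/362 ≈ 1035 Hz.

1035 Hz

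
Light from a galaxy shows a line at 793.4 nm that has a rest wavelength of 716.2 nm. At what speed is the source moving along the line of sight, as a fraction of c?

0.102

λ'/λ₀ = 1.1078 > 1 (redshift), so the source is receding.
λ'/λ₀ = √((1 + β)/(1 − β)) for a receding source ⇒ β = (r² − 1)/(r² + 1) with r = λ'/λ₀.
β = (1.2272 − 1)/(1.2272 + 1) ≈ 0.102.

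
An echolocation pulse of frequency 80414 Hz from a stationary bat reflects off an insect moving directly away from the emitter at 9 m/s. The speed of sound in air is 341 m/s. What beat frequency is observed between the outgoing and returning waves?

4136 Hz

The insect first receives the wave as a moving observer: f₁ = f₀ · (v − u)/v = 80414 × (341 − 9)/341 ≈ 78292 Hz.
On reflection it acts as a source moving away from the stationary detector: f₂ = f₁ · v/(v + u) = 78292 × 341/350 ≈ 76278 Hz.
Beat frequency: |f₂ − f₀| = 2u·f₀/(v + u) = 2 × 9 × 80414/350 ≈ 4136 Hz.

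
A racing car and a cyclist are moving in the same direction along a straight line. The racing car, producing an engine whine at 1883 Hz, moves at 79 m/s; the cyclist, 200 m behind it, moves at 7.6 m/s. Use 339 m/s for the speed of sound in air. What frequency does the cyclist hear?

1561 Hz

The cyclist is behind, so the racing car is moving away from it while the cyclist is moving toward the racing car.
Both move, so f' = f · (v + v_o)/(v + v_s).
f' = 1883 × (339 + 7.6)/(339 + 79) = 1883 × 346.6/418 ≈ 1561 Hz.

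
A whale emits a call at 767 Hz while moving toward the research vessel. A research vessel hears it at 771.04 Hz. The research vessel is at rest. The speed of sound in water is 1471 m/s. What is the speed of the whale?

7.7 m/s

f' = f · v/(v − v_s) ⇒ v_s = v · |1 − f/f'|.
v_s = 1471 × |1 − 767/771.04| = 1471 × 0.00524 ≈ 7.7 m/s.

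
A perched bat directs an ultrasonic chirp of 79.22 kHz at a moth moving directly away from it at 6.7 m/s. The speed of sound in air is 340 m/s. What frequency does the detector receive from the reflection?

76.2 kHz

At the moth (a moving observer), f₁ = f₀ · (v − u)/v = 79.22 × 333.3/340 ≈ 77.7 kHz.
The reflection then acts as a moving source: f₂ = f₁ · v/(v + u) ≈ 76.2 kHz.
Equivalently f₂ = f₀ · (v − u)/(v + u).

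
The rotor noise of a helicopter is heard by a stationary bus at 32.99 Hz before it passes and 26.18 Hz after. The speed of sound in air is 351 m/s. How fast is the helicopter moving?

40 m/s

f₁/f₂ = (v + v_s)/(v − v_s), so v_s = v · (f₁ − f₂)/(f₁ + f₂).
v_s = 351 × (32.99 − 26.18)/(32.99 + 26.18) = 351 × 6.81/59.17 ≈ 40 m/s.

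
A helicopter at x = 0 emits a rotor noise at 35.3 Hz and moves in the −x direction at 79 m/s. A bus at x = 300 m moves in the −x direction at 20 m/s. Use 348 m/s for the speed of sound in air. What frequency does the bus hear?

The observer lies on the +x side, so the source is heading away from the observer and the observer is heading toward the source.
Both move, so f' = f · (v + v_o)/(v + v_s).
f' = 35.3 × (348 + 20)/(348 + 79) = 35.3 × 368/427 ≈ 30.4 Hz.

30.4 Hz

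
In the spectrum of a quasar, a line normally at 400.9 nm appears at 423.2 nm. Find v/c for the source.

0.054

λ'/λ₀ = 1.0556 > 1 (redshift), so the source is receding.
λ'/λ₀ = √((1 + β)/(1 − β)) for a receding source ⇒ β = (r² − 1)/(r² + 1) with r = λ'/λ₀.
β = (1.1143 − 1)/(1.1143 + 1) ≈ 0.054.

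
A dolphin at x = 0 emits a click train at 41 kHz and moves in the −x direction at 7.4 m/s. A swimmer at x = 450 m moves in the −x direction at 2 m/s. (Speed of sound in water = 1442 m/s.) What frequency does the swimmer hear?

The observer lies on the +x side, so the source is heading away from the observer and the observer is heading toward the source.
With source receding and observer approaching, f' = f · (v + v_o)/(v + v_s).
f' = 41 × (1442 + 2)/(1442 + 7.4) = 41 × 1444/1449.4 ≈ 40.8 kHz.

40.8 kHz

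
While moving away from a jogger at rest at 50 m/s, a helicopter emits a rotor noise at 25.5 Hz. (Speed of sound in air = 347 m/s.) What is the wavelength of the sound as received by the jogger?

15.57 m

Moving source, stationary observer: f' = f · v/(v + v_s) since the source is receding.
f' = 25.5 × 347/(347 + 50) ≈ 22.3 Hz.
λ' = v/f' = 347/22.2884 ≈ 15.57 m.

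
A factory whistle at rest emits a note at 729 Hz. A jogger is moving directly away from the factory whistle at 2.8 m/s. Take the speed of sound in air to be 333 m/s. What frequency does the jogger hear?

Moving observer, stationary source: f' = f · (v − v_o)/v.
f' = 729 × (333 − 2.8)/333 = 729 × 330.2/333 ≈ 723 Hz.

723 Hz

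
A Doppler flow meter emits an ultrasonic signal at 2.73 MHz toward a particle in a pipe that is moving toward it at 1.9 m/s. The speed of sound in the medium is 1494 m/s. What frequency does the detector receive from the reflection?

2.737 MHz

At the particle in a pipe (a moving observer), f₁ = f₀ · (v + u)/v = 2.73 × 1495.9/1494 ≈ 2.733 MHz.
The reflection then acts as a moving source: f₂ = f₁ · v/(v − u) ≈ 2.737 MHz.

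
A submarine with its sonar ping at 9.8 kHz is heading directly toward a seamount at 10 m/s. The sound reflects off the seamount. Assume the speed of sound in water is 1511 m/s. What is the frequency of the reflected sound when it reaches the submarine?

The seamount receives the sound from a moving source: f₁ = f₀ · v/(v − v_e) = 9.8 × 1511/1501 ≈ 9.87 kHz.
On the return leg the submarine is a moving observer: f₂ = f₁ · (v + v_e)/v = 9.87 × 1521/1511 ≈ 9.93 kHz.

9.93 kHz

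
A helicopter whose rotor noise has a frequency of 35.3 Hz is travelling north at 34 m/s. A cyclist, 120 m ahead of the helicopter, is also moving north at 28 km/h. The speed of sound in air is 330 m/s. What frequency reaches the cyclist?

28 km/h = 7.778 m/s.
The cyclist is ahead, so the helicopter is moving toward it while the cyclist is moving away from the helicopter.
General Doppler shift: f' = f · (v − v_o)/(v − v_s).
f' = 35.3 × (330 − 7.778)/(330 − 34) = 35.3 × 322.22/296 ≈ 38.4 Hz.

38.4 Hz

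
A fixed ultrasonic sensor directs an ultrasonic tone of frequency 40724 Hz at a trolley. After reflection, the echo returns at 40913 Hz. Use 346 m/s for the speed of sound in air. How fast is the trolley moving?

0.80 m/s

Double Doppler shift off a moving reflector: f₂ = f₀ · (v + u)/(v − u) (u > 0 toward emitter).
Rearranging, u = v · (f₂ − f₀)/(f₂ + f₀) = 346 × 189/81637 ≈ 0.80 m/s.
So the trolley is moving at 0.80 m/s toward the emitter.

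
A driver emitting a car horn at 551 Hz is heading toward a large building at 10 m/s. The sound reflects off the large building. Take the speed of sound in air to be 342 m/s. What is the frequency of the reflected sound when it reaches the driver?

584 Hz

The large building receives the sound from a moving source: f₁ = f₀ · v/(v − v_e) = 551 × 342/332 ≈ 568 Hz.
On the return leg the driver is a moving observer: f₂ = f₁ · (v + v_e)/v = 568 × 352/342 ≈ 584 Hz.
Equivalently f₂ = f₀ · (v + v_e)/(v − v_e).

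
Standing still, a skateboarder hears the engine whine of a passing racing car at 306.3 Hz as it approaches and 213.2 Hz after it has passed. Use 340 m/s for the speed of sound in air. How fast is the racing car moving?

61 m/s

f₁/f₂ = (v + v_s)/(v − v_s), so v_s = v · (f₁ − f₂)/(f₁ + f₂).
v_s = 340 × (306.3 − 213.2)/(306.3 + 213.2) = 340 × 93.1/519.5 ≈ 61 m/s.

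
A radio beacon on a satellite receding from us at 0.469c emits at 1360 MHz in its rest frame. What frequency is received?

817.7 MHz

Relativistic Doppler for frequency: f' = f₀ · √((1 − β)/(1 + β)).
f' = 1360 × √(0.5310/1.4690) = 1360 × 0.60122 ≈ 817.7 MHz.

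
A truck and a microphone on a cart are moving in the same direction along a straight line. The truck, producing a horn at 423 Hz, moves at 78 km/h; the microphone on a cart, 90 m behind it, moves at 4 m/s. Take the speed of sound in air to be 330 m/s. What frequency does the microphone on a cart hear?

78 km/h = 21.67 m/s.
The microphone on a cart is behind, so the truck is moving away from it while the microphone on a cart is moving toward the truck.
General Doppler shift: f' = f · (v + v_o)/(v + v_s).
f' = 423 × (330 + 4)/(330 + 21.67) = 423 × 334/351.67 ≈ 402 Hz.

402 Hz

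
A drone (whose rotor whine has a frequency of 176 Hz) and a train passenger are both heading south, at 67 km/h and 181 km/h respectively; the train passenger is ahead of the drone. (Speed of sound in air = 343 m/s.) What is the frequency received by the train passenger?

67 km/h = 18.61 m/s; 181 km/h = 50.28 m/s.
The train passenger is ahead, so the drone is moving toward it while the train passenger is moving away from the drone.
General Doppler shift: f' = f · (v − v_o)/(v − v_s).
f' = 176 × (343 − 50.28)/(343 − 18.61) = 176 × 292.72/324.39 ≈ 159 Hz.

159 Hz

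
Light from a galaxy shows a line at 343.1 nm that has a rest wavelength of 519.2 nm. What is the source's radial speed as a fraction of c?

λ'/λ₀ = 0.6608 < 1 (blueshift), so the source is approaching.
λ'/λ₀ = √((1 − β)/(1 + β)) for an approaching source ⇒ β = (1 − r²)/(1 + r²) with r = λ'/λ₀.
β = (1 − 0.4367)/(1 + 0.4367) ≈ 0.392.

0.392c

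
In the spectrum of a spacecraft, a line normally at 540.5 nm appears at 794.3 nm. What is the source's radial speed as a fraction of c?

0.367

λ'/λ₀ = 1.4696 > 1 (redshift), so the source is receding.
λ'/λ₀ = √((1 + β)/(1 − β)) for a receding source ⇒ β = (r² − 1)/(r² + 1) with r = λ'/λ₀.
β = (2.1596 − 1)/(2.1596 + 1) ≈ 0.367.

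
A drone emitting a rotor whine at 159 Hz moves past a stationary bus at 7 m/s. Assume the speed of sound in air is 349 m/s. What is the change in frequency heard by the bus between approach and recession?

Approaching: f₁ = f · v/(v − v_s) = 159 × 349/342 ≈ 162.25 Hz.
Receding: f₂ = f · v/(v + v_s) = 159 × 349/356 ≈ 155.87 Hz.
Drop: f₁ − f₂ = 2f·v·v_s/(v² − v_s²) = 2 × 159 × 349 × 7/(349² − 7²) ≈ 6.38 Hz.

6.38 Hz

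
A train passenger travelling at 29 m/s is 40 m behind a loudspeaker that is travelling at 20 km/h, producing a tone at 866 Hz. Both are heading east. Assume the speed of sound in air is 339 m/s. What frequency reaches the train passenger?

925 Hz

20 km/h = 5.556 m/s.
The train passenger is behind, so the loudspeaker is moving away from it while the train passenger is moving toward the loudspeaker.
Both move, so f' = f · (v + v_o)/(v + v_s).
f' = 866 × (339 + 29)/(339 + 5.556) = 866 × 368/344.56 ≈ 925 Hz.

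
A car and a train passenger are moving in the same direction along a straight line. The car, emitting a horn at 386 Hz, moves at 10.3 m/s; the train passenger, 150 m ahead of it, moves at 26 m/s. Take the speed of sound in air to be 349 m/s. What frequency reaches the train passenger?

The train passenger is ahead, so the car is moving toward it while the train passenger is moving away from the car.
Both move, so f' = f · (v − v_o)/(v − v_s).
f' = 386 × (349 − 26)/(349 − 10.3) = 386 × 323/338.7 ≈ 368 Hz.

368 Hz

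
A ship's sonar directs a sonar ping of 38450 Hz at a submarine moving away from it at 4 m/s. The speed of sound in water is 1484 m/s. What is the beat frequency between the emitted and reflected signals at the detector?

207 Hz

The submarine first receives the wave as a moving observer: f₁ = f₀ · (v − u)/v = 38450 × (1484 − 4)/1484 ≈ 38346 Hz.
The reflection then acts as a moving source: f₂ = f₁ · v/(v + u) ≈ 38243 Hz.
Equivalently f₂ = f₀ · (v − u)/(v + u).
Beat frequency: |f₂ − f₀| = 2u·f₀/(v + u) = 2 × 4 × 38450/1488 ≈ 207 Hz.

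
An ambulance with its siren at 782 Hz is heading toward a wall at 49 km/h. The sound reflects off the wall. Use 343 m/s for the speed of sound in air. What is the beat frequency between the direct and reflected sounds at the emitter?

49 km/h = 13.61 m/s.
The wall receives the sound from a moving source: f₁ = f₀ · v/(v − v_e) = 782 × 343/329.39 ≈ 814.3 Hz.
On the return leg the ambulance is a moving observer: f₂ = f₁ · (v + v_e)/v = 814.3 × 356.61/343 ≈ 846.6 Hz.
Beat against the emitted tone: |f₂ − f₀| = 2v_e·f₀/(v − v_e) = 2 × 13.61 × 782/329.39 ≈ 65 Hz.

65 Hz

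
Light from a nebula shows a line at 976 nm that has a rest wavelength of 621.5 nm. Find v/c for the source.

λ'/λ₀ = 1.5704 > 1 (redshift), so the source is receding.
λ'/λ₀ = √((1 + β)/(1 − β)) for a receding source ⇒ β = (r² − 1)/(r² + 1) with r = λ'/λ₀.
β = (2.4661 − 1)/(2.4661 + 1) ≈ 0.423.

0.423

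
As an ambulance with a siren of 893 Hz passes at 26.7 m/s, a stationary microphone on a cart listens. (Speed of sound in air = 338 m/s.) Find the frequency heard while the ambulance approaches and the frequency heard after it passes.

970 Hz approaching; 828 Hz receding

Approaching: f₁ = f · v/(v − v_s) = 893 × 338/311.3 ≈ 970 Hz.
Receding: f₂ = f · v/(v + v_s) = 893 × 338/364.7 ≈ 828 Hz.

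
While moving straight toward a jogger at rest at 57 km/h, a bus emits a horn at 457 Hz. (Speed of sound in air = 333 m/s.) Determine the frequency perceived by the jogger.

57 km/h = 15.83 m/s.
Only the source moves, toward the listener, so f' = f · v/(v − v_s).
f' = 457 × 333/(333 − 15.83) = 457 × 333/317.2 ≈ 480 Hz.

480 Hz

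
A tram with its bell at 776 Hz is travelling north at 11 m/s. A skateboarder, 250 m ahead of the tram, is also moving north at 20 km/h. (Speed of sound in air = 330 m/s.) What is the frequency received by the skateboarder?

20 km/h = 5.556 m/s.
The skateboarder is ahead, so the tram is moving toward it while the skateboarder is moving away from the tram.
With source approaching and observer receding, f' = f · (v − v_o)/(v − v_s).
f' = 776 × (330 − 5.556)/(330 − 11) = 776 × 324.44/319 ≈ 789 Hz.

789 Hz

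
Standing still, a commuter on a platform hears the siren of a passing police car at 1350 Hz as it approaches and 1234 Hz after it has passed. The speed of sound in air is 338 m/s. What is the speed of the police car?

f₁/f₂ = (v + v_s)/(v − v_s), so v_s = v · (f₁ − f₂)/(f₁ + f₂).
v_s = 338 × (1350 − 1234)/(1350 + 1234) = 338 × 116/2584 ≈ 15.2 m/s.

15.2 m/s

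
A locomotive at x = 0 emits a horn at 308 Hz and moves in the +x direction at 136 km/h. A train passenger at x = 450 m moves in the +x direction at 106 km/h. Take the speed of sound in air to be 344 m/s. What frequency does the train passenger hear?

136 km/h = 37.78 m/s; 106 km/h = 29.44 m/s.
The observer lies on the +x side, so the source is heading toward the observer and the observer is heading away from the source.
Both move, so f' = f · (v − v_o)/(v − v_s).
f' = 308 × (344 − 29.44)/(344 − 37.78) = 308 × 314.56/306.22 ≈ 316 Hz.

316 Hz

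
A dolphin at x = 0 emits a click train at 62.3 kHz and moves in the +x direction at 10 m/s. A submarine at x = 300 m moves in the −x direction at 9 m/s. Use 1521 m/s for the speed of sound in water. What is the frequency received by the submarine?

63.1 kHz

The observer lies on the +x side, so the source is heading toward the observer and the observer is heading toward the source.
General Doppler shift: f' = f · (v + v_o)/(v − v_s).
f' = 62.3 × (1521 + 9)/(1521 − 10) = 62.3 × 1530/1511 ≈ 63.1 kHz.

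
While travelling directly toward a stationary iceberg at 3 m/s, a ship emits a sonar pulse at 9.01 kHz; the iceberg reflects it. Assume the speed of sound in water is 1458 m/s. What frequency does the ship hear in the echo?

9.05 kHz

The iceberg receives the sound from a moving source: f₁ = f₀ · v/(v − v_e) = 9.01 × 1458/1455 ≈ 9.03 kHz.
On the return leg the ship is a moving observer: f₂ = f₁ · (v + v_e)/v = 9.03 × 1461/1458 ≈ 9.05 kHz.
Equivalently f₂ = f₀ · (v + v_e)/(v − v_e).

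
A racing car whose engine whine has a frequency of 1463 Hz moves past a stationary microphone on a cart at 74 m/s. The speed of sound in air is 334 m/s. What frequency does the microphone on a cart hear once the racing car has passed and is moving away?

1198 Hz

Receding: f₂ = f · v/(v + v_s) = 1463 × 334/408 ≈ 1198 Hz.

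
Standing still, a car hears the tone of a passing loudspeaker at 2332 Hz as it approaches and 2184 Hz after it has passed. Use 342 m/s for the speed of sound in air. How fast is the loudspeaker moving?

f₁/f₂ = (v + v_s)/(v − v_s), so v_s = v · (f₁ − f₂)/(f₁ + f₂).
v_s = 342 × (2332 − 2184)/(2332 + 2184) = 342 × 148/4516 ≈ 11.2 m/s.

11.2 m/s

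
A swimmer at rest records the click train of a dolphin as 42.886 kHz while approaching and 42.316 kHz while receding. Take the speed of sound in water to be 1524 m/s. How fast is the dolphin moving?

10.2 m/s

f₁/f₂ = (v + v_s)/(v − v_s), so v_s = v · (f₁ − f₂)/(f₁ + f₂).
v_s = 1524 × (42.886 − 42.316)/(42.886 + 42.316) = 1524 × 0.570/85.202 ≈ 10.2 m/s.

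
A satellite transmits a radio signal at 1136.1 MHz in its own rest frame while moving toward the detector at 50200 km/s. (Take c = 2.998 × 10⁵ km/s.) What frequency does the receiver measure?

β = v/c = 50200/299800 = 0.1674.
Relativistic Doppler for frequency: f' = f₀ · √((1 + β)/(1 − β)).
f' = 1136.1 × √(1.1674/0.8326) = 1136.1 × 1.18416 ≈ 1345.3 MHz.

1345.3 MHz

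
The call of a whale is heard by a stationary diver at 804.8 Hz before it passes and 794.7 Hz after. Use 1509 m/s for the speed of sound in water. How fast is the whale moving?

f₁/f₂ = (v + v_s)/(v − v_s), so v_s = v · (f₁ − f₂)/(f₁ + f₂).
v_s = 1509 × (804.8 − 794.7)/(804.8 + 794.7) = 1509 × 10.1/1599.5 ≈ 9.5 m/s.

9.5 m/s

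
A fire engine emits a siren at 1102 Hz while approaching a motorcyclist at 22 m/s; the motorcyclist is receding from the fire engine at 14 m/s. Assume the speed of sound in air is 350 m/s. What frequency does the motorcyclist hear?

General Doppler shift: f' = f · (v − v_o)/(v − v_s).
f' = 1102 × (350 − 14)/(350 − 22) = 1102 × 336/328 ≈ 1129 Hz.

1129 Hz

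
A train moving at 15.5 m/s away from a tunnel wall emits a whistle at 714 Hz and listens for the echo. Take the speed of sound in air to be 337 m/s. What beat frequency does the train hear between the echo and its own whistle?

63 Hz

The tunnel wall receives the sound from a moving source: f₁ = f₀ · v/(v + v_e) = 714 × 337/352.5 ≈ 682.6 Hz.
On the return leg the train is a moving observer: f₂ = f₁ · (v − v_e)/v = 682.6 × 321.5/337 ≈ 651.2 Hz.
Beat against the emitted tone: |f₂ − f₀| = 2v_e·f₀/(v + v_e) = 2 × 15.5 × 714/352.5 ≈ 63 Hz.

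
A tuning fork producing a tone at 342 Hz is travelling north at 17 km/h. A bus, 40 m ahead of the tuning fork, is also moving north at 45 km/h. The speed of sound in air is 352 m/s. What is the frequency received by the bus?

334 Hz

17 km/h = 4.722 m/s; 45 km/h = 12.5 m/s.
The bus is ahead, so the tuning fork is moving toward it while the bus is moving away from the tuning fork.
With source approaching and observer receding, f' = f · (v − v_o)/(v − v_s).
f' = 342 × (352 − 12.5)/(352 − 4.722) = 342 × 339.5/347.28 ≈ 334 Hz.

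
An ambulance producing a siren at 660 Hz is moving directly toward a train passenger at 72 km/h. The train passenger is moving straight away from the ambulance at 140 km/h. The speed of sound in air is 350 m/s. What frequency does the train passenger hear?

72 km/h = 20 m/s; 140 km/h = 38.89 m/s.
General Doppler shift: f' = f · (v − v_o)/(v − v_s).
f' = 660 × (350 − 38.89)/(350 − 20) = 660 × 311.11/330 ≈ 622 Hz.

622 Hz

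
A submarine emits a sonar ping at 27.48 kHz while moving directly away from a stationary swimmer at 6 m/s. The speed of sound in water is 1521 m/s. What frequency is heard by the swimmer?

Moving source, stationary observer: f' = f · v/(v + v_s) since the source is receding.
f' = 27.48 × 1521/(1521 + 6) = 27.48 × 1521/1527 ≈ 27.4 kHz.

27.4 kHz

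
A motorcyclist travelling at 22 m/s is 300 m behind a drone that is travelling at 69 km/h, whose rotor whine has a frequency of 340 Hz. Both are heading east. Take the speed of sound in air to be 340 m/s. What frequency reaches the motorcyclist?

343 Hz

69 km/h = 19.17 m/s.
The motorcyclist is behind, so the drone is moving away from it while the motorcyclist is moving toward the drone.
Both move, so f' = f · (v + v_o)/(v + v_s).
f' = 340 × (340 + 22)/(340 + 19.17) = 340 × 362/359.17 ≈ 343 Hz.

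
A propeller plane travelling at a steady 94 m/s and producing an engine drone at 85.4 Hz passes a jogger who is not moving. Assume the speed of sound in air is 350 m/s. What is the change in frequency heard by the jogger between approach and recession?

49.4 Hz

Approaching: f₁ = f · v/(v − v_s) = 85.4 × 350/256 ≈ 116.8 Hz.
Receding: f₂ = f · v/(v + v_s) = 85.4 × 350/444 ≈ 67.3 Hz.
Drop: f₁ − f₂ = 2f·v·v_s/(v² − v_s²) = 2 × 85.4 × 350 × 94/(350² − 94²) ≈ 49.4 Hz.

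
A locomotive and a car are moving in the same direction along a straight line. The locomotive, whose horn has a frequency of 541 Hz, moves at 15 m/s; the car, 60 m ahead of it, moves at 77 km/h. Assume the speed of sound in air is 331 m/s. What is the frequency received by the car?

530 Hz

77 km/h = 21.39 m/s.
The car is ahead, so the locomotive is moving toward it while the car is moving away from the locomotive.
Both move, so f' = f · (v − v_o)/(v − v_s).
f' = 541 × (331 − 21.39)/(331 − 15) = 541 × 309.61/316 ≈ 530 Hz.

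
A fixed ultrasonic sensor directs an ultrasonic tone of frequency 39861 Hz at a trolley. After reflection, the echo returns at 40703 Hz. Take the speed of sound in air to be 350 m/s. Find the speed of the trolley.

3.7 m/s

Double Doppler shift off a moving reflector: f₂ = f₀ · (v + u)/(v − u) (u > 0 toward emitter).
Rearranging, u = v · (f₂ − f₀)/(f₂ + f₀) = 350 × 842/80564 ≈ 3.7 m/s.
So the trolley is moving at 3.7 m/s toward the emitter.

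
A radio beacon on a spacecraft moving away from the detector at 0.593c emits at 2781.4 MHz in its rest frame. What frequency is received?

Relativistic Doppler for frequency: f' = f₀ · √((1 − β)/(1 + β)).
f' = 2781.4 × √(0.4070/1.5930) = 2781.4 × 0.50546 ≈ 1405.9 MHz.

1405.9 MHz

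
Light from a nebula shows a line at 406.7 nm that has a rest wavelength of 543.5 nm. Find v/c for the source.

λ'/λ₀ = 0.7483 < 1 (blueshift), so the source is approaching.
λ'/λ₀ = √((1 − β)/(1 + β)) for an approaching source ⇒ β = (1 − r²)/(1 + r²) with r = λ'/λ₀.
β = (1 − 0.5599)/(1 + 0.5599) ≈ 0.282.

0.282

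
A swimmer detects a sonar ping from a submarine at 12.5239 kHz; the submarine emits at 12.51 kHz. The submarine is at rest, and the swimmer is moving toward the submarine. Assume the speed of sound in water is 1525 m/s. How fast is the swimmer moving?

1.69 m/s

f' = f · (v + v_o)/v ⇒ v_o = v · |f'/f − 1|.
v_o = 1525 × |12.5239/12.51 − 1| = 1525 × 0.001111 ≈ 1.69 m/s.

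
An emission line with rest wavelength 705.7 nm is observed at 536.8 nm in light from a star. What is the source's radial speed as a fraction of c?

λ'/λ₀ = 0.7607 < 1 (blueshift), so the source is approaching.
λ'/λ₀ = √((1 − β)/(1 + β)) for an approaching source ⇒ β = (1 − r²)/(1 + r²) with r = λ'/λ₀.
β = (1 − 0.5786)/(1 + 0.5786) ≈ 0.267.

0.267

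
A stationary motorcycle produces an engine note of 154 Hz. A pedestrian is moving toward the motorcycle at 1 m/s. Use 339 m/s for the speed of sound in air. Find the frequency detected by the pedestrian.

Moving observer, stationary source: f' = f · (v + v_o)/v.
f' = 154 × (339 + 1)/339 = 154 × 340/339 ≈ 154 Hz.

154 Hz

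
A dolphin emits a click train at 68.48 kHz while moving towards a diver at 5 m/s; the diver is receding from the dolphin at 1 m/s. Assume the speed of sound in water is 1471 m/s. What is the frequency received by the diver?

68.7 kHz

Both move, so f' = f · (v − v_o)/(v − v_s).
f' = 68.48 × (1471 − 1)/(1471 − 5) = 68.48 × 1470/1466 ≈ 68.7 kHz.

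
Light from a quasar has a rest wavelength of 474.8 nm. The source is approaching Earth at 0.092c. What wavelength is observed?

Relativistic Doppler for wavelength: λ' = λ₀ · √((1 − β)/(1 + β)).
λ' = 474.8 × √(0.9080/1.0920) = 474.8 × 0.91187 ≈ 433.0 nm.

433.0 nm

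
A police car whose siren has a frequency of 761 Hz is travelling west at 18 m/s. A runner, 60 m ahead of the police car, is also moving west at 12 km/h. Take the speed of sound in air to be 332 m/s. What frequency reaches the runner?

12 km/h = 3.333 m/s.
The runner is ahead, so the police car is moving toward it while the runner is moving away from the police car.
General Doppler shift: f' = f · (v − v_o)/(v − v_s).
f' = 761 × (332 − 3.333)/(332 − 18) = 761 × 328.67/314 ≈ 797 Hz.

797 Hz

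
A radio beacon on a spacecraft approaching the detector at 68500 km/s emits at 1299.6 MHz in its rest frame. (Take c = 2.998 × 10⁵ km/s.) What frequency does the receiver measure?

β = v/c = 68500/299800 = 0.2285.
Relativistic Doppler for frequency: f' = f₀ · √((1 + β)/(1 − β)).
f' = 1299.6 × √(1.2285/0.7715) = 1299.6 × 1.26187 ≈ 1639.9 MHz.

1639.9 MHz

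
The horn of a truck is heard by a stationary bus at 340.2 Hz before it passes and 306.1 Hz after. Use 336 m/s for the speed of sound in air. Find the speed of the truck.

f₁/f₂ = (v + v_s)/(v − v_s), so v_s = v · (f₁ − f₂)/(f₁ + f₂).
v_s = 336 × (340.2 − 306.1)/(340.2 + 306.1) = 336 × 34.1/646.3 ≈ 17.7 m/s.

17.7 m/s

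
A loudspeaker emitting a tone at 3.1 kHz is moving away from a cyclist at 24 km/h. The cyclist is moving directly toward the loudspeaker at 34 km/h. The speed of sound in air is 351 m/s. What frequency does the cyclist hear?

24 km/h = 6.667 m/s; 34 km/h = 9.444 m/s.
Both move, so f' = f · (v + v_o)/(v + v_s).
f' = 3.1 × (351 + 9.444)/(351 + 6.667) = 3.1 × 360.44/357.67 ≈ 3.12 kHz.

3.12 kHz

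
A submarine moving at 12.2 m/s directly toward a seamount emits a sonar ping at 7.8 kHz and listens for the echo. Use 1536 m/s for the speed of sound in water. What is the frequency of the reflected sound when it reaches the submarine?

The seamount receives the sound from a moving source: f₁ = f₀ · v/(v − v_e) = 7.8 × 1536/1523.8 ≈ 7.86 kHz.
On the return leg the submarine is a moving observer: f₂ = f₁ · (v + v_e)/v = 7.86 × 1548.2/1536 ≈ 7.92 kHz.

7.92 kHz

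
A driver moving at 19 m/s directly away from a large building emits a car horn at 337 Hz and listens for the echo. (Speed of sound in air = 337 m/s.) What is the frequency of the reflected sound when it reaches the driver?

The large building receives the sound from a moving source: f₁ = f₀ · v/(v + v_e) = 337 × 337/356 ≈ 319 Hz.
On the return leg the driver is a moving observer: f₂ = f₁ · (v − v_e)/v = 319 × 318/337 ≈ 301 Hz.
Equivalently f₂ = f₀ · (v − v_e)/(v + v_e).

301 Hz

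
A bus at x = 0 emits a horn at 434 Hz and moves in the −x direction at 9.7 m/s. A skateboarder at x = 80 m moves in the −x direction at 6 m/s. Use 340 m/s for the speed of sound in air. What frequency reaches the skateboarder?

The observer lies on the +x side, so the source is heading away from the observer and the observer is heading toward the source.
General Doppler shift: f' = f · (v + v_o)/(v + v_s).
f' = 434 × (340 + 6)/(340 + 9.7) = 434 × 346/349.7 ≈ 429 Hz.

429 Hz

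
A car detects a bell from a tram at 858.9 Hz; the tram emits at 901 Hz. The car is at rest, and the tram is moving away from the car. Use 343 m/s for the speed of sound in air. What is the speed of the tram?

16.8 m/s

f' = f · v/(v + v_s) ⇒ v_s = v · |1 − f/f'|.
v_s = 343 × |1 − 901/858.9| = 343 × 0.04902 ≈ 16.8 m/s.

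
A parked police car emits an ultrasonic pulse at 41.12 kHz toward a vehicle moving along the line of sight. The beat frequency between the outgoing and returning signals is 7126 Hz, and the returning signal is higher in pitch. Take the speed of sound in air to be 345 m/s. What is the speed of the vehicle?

28 m/s

Double Doppler shift off a moving reflector: f₂ = f₀ · (v + u)/(v − u) (u > 0 toward emitter).
Returning signal is higher, so f₂ = f₀ + Δf = 41120 + 7126 = 48246 Hz.
Rearranging, u = v · (f₂ − f₀)/(f₂ + f₀) = 345 × 7126/89366 ≈ 28 m/s.
So the vehicle is moving at 28 m/s toward the emitter.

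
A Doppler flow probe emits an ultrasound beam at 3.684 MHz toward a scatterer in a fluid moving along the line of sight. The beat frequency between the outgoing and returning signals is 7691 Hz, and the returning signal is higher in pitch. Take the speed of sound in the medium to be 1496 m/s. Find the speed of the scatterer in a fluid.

1.56 m/s

Double Doppler shift off a moving reflector: f₂ = f₀ · (v + u)/(v − u) (u > 0 toward emitter).
Returning signal is higher, so f₂ = f₀ + Δf = 3684000 + 7691 = 3691691 Hz.
Rearranging, u = v · (f₂ − f₀)/(f₂ + f₀) = 1496 × 7691/7375691 ≈ 1.56 m/s.
So the scatterer in a fluid is moving at 1.56 m/s toward the emitter.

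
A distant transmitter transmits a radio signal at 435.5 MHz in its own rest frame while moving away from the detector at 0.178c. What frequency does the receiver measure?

Relativistic Doppler for frequency: f' = f₀ · √((1 − β)/(1 + β)).
f' = 435.5 × √(0.8220/1.1780) = 435.5 × 0.83534 ≈ 363.8 MHz.

363.8 MHz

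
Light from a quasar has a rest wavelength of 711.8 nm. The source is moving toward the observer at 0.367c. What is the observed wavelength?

Relativistic Doppler for wavelength: λ' = λ₀ · √((1 − β)/(1 + β)).
λ' = 711.8 × √(0.6330/1.3670) = 711.8 × 0.68048 ≈ 484.4 nm.

484.4 nm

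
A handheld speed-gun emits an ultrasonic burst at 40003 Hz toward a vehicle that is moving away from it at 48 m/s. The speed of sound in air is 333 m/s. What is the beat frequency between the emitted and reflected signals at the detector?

10079 Hz

The vehicle first receives the wave as a moving observer: f₁ = f₀ · (v − u)/v = 40003 × (333 − 48)/333 ≈ 34237 Hz.
The reflection then acts as a moving source: f₂ = f₁ · v/(v + u) ≈ 29924 Hz.
Beat frequency: |f₂ − f₀| = 2u·f₀/(v + u) = 2 × 48 × 40003/381 ≈ 10079 Hz.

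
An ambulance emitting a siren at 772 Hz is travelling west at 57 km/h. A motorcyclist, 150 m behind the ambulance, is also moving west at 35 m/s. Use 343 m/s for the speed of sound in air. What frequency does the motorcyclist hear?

813 Hz

57 km/h = 15.83 m/s.
The motorcyclist is behind, so the ambulance is moving away from it while the motorcyclist is moving toward the ambulance.
General Doppler shift: f' = f · (v + v_o)/(v + v_s).
f' = 772 × (343 + 35)/(343 + 15.83) = 772 × 378/358.83 ≈ 813 Hz.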